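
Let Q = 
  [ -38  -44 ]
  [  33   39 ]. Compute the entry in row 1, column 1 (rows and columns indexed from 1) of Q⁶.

Characteristic polynomial: λ^2 - λ - 30 = (λ - 6)(λ + 5), so the eigenvalues are -5, 6.
λ=6: eigenvector (-1, 1).
λ=-5: eigenvector (-4, 3).
P = [[-1, -4], [1, 3]], D = diag(6, -5), P⁻¹ = [[3, 4], [-1, -1]].
Q⁶ = P·diag(46656, 15625)·P⁻¹ = [[-77468, -124124], [93093, 139749]].
The requested entry is -77468.

-77468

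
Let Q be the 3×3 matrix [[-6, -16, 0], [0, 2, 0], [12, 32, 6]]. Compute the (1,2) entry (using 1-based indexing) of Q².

64

Characteristic polynomial: λ^3 - 2λ^2 - 36λ + 72 = (λ - 6)(λ - 2)(λ + 6), so the eigenvalues are -6, 2, 6.
λ=-6: eigenvector (1, 0, -1).
λ=2: eigenvector (-2, 1, -2).
λ=6: eigenvector (0, 0, 1).
P = [[1, -2, 0], [0, 1, 0], [-1, -2, 1]], D = diag(-6, 2, 6), P⁻¹ = [[1, 2, 0], [0, 1, 0], [1, 4, 1]].
Q² = P·diag(36, 4, 36)·P⁻¹ = [[36, 64, 0], [0, 4, 0], [0, 64, 36]].
The requested entry is 64.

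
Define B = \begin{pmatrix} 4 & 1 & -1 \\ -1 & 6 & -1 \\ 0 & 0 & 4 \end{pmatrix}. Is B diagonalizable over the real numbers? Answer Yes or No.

No

Characteristic polynomial: p(λ) = λ^3 - 14λ^2 + 65λ - 100 = (λ - 5)^2(λ - 4).
λ = 5 has algebraic multiplicity 2; rank(B − 5I) = 2, so geometric multiplicity = 1.
Geometric multiplicity < algebraic multiplicity, so B is not diagonalizable.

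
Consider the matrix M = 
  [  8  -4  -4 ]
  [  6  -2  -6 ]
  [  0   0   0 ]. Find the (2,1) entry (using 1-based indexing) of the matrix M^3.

168

Characteristic polynomial: λ^3 - 6λ^2 + 8λ = λ(λ - 4)(λ - 2), so the eigenvalues are 0, 2, 4.
λ=4: eigenvector (1, 1, 0).
λ=2: eigenvector (-2, -3, 0).
λ=0: eigenvector (2, 3, 1).
P = [[1, -2, 2], [1, -3, 3], [0, 0, 1]], D = diag(4, 2, 0), P⁻¹ = [[3, -2, 0], [1, -1, 1], [0, 0, 1]].
M³ = P·diag(64, 8, 0)·P⁻¹ = [[176, -112, -16], [168, -104, -24], [0, 0, 0]].
The requested entry is 168.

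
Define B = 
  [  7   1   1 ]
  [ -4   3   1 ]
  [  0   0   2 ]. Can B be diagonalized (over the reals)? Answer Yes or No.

No

Characteristic polynomial: p(t) = t^3 - 12t^2 + 45t - 50 = (t - 5)^2(t - 2).
t = 5 has algebraic multiplicity 2; rank(B − 5I) = 2, so geometric multiplicity = 1.
Geometric multiplicity < algebraic multiplicity, so B is not diagonalizable.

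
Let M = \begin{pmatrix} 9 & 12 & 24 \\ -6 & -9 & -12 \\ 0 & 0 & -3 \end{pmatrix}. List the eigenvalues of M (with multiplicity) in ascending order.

-3, -3, 3

Characteristic polynomial: p(t) = t^3 + 3t^2 - 9t - 27 = (t - 3)(t + 3)^2.
Roots (with multiplicity): -3, -3, 3.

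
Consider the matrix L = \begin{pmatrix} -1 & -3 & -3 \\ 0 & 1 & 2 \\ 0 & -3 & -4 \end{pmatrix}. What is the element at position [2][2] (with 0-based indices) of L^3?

Characteristic polynomial: s^3 + 4s^2 + 5s + 2 = (s + 1)^2(s + 2), so the eigenvalues are -2, -1, -1.
s=-1: eigenvector (3, -2, 2).
s=-1: eigenvector (-1, 1, -1).
s=-2: eigenvector (3, -2, 3).
P = [[3, -1, 3], [-2, 1, -2], [2, -1, 3]], D = diag(-1, -1, -2), P⁻¹ = [[1, 0, -1], [2, 3, 0], [0, 1, 1]].
L³ = P·diag(-1, -1, -8)·P⁻¹ = [[-1, -21, -21], [0, 13, 14], [0, -21, -22]].
The requested entry is -22.

-22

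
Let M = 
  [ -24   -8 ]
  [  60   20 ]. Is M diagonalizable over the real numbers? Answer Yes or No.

Characteristic polynomial: p(r) = r^2 + 4r = r(r + 4).
All 2 eigenvalues are distinct, so M is diagonalizable.

Yes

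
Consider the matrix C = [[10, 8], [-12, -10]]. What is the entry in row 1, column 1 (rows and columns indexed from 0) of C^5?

-160

Characteristic polynomial: s^2 - 4 = (s - 2)(s + 2), so the eigenvalues are -2, 2.
s=2: eigenvector (1, -1).
s=-2: eigenvector (-2, 3).
P = [[1, -2], [-1, 3]], D = diag(2, -2), P⁻¹ = [[3, 2], [1, 1]].
C⁵ = P·diag(32, -32)·P⁻¹ = [[160, 128], [-192, -160]].
The requested entry is -160.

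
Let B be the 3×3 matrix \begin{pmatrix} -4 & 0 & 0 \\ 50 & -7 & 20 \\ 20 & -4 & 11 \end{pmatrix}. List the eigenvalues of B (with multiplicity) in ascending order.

-4, 1, 3

Characteristic polynomial: p(μ) = μ^3 - 13μ + 12 = (μ - 3)(μ - 1)(μ + 4).
Roots (with multiplicity): -4, 1, 3.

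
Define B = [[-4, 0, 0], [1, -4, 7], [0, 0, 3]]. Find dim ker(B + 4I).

B + 4I = [[0, 0, 0], [1, 0, 7], [0, 0, 7]].
This matrix has rank 2, so its null space has dimension 3 − 2 = 1.

1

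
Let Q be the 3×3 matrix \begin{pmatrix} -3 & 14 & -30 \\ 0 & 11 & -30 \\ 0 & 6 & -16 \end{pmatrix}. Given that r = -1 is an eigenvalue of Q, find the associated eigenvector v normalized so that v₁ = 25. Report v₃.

10

Q + 1I = [[-2, 14, -30], [0, 12, -30], [0, 6, -15]].
Solving (Q + 1I)v = 0 gives the eigenspace spanned by (25, 25, 10).
With v₁ = 25, v = (25, 25, 10), so v₃ = 10.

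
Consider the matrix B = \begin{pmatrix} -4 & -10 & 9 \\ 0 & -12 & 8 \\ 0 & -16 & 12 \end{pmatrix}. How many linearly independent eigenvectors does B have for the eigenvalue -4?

B + 4I = [[0, -10, 9], [0, -8, 8], [0, -16, 16]].
This matrix has rank 2, so its null space has dimension 3 − 2 = 1.

1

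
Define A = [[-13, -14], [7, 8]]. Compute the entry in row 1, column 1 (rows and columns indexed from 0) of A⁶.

-46654

Characteristic polynomial: t^2 + 5t - 6 = (t - 1)(t + 6), so the eigenvalues are -6, 1.
t=-6: eigenvector (2, -1).
t=1: eigenvector (1, -1).
P = [[2, 1], [-1, -1]], D = diag(-6, 1), P⁻¹ = [[1, 1], [-1, -2]].
A⁶ = P·diag(46656, 1)·P⁻¹ = [[93311, 93310], [-46655, -46654]].
The requested entry is -46654.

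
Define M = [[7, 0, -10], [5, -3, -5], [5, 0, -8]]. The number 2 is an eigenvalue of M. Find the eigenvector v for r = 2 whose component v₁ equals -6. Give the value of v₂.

-3

M − 2I = [[5, 0, -10], [5, -5, -5], [5, 0, -10]].
Solving (M − 2I)v = 0 gives the eigenspace spanned by (-6, -3, -3).
With v₁ = -6, v = (-6, -3, -3), so v₂ = -3.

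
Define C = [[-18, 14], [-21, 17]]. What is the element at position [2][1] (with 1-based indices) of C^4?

525

Characteristic polynomial: t^2 + t - 12 = (t - 3)(t + 4), so the eigenvalues are -4, 3.
t=-4: eigenvector (1, 1).
t=3: eigenvector (2, 3).
P = [[1, 2], [1, 3]], D = diag(-4, 3), P⁻¹ = [[3, -2], [-1, 1]].
C⁴ = P·diag(256, 81)·P⁻¹ = [[606, -350], [525, -269]].
The requested entry is 525.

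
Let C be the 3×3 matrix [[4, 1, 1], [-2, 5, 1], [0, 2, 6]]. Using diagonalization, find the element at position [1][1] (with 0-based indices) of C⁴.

Characteristic polynomial: s^3 - 15s^2 + 74s - 120 = (s - 6)(s - 5)(s - 4), so the eigenvalues are 4, 5, 6.
s=5: eigenvector (1, -1, 2).
s=6: eigenvector (-1, 0, -2).
s=4: eigenvector (0, -1, 1).
P = [[1, -1, 0], [-1, 0, -1], [2, -2, 1]], D = diag(5, 6, 4), P⁻¹ = [[2, -1, -1], [1, -1, -1], [-2, 0, 1]].
C⁴ = P·diag(625, 1296, 256)·P⁻¹ = [[-46, 671, 671], [-738, 625, 369], [-604, 1342, 1598]].
The requested entry is 625.

625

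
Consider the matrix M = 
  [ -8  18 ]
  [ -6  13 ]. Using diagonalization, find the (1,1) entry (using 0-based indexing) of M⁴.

Characteristic polynomial: r^2 - 5r + 4 = (r - 4)(r - 1), so the eigenvalues are 1, 4.
r=4: eigenvector (-3, -2).
r=1: eigenvector (2, 1).
P = [[-3, 2], [-2, 1]], D = diag(4, 1), P⁻¹ = [[1, -2], [2, -3]].
M⁴ = P·diag(256, 1)·P⁻¹ = [[-764, 1530], [-510, 1021]].
The requested entry is 1021.

1021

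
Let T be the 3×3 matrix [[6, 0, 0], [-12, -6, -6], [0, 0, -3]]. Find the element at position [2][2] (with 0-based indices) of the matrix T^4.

Characteristic polynomial: r^3 + 3r^2 - 36r - 108 = (r - 6)(r + 3)(r + 6), so the eigenvalues are -6, -3, 6.
r=-3: eigenvector (0, -2, 1).
r=-6: eigenvector (0, 1, 0).
r=6: eigenvector (1, -1, 0).
P = [[0, 0, 1], [-2, 1, -1], [1, 0, 0]], D = diag(-3, -6, 6), P⁻¹ = [[0, 0, 1], [1, 1, 2], [1, 0, 0]].
T⁴ = P·diag(81, 1296, 1296)·P⁻¹ = [[1296, 0, 0], [0, 1296, 2430], [0, 0, 81]].
The requested entry is 81.

81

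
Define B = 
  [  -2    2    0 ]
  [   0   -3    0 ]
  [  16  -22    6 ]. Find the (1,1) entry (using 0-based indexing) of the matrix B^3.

Characteristic polynomial: λ^3 - λ^2 - 24λ - 36 = (λ - 6)(λ + 2)(λ + 3), so the eigenvalues are -3, -2, 6.
λ=-3: eigenvector (-2, 1, 6).
λ=-2: eigenvector (1, 0, -2).
λ=6: eigenvector (0, 0, 1).
P = [[-2, 1, 0], [1, 0, 0], [6, -2, 1]], D = diag(-3, -2, 6), P⁻¹ = [[0, 1, 0], [1, 2, 0], [2, -2, 1]].
B³ = P·diag(-27, -8, 216)·P⁻¹ = [[-8, 38, 0], [0, -27, 0], [448, -562, 216]].
The requested entry is -27.

-27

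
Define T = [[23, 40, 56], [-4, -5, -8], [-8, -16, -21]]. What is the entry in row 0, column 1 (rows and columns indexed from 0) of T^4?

Characteristic polynomial: μ^3 + 3μ^2 - 13μ - 15 = (μ - 3)(μ + 1)(μ + 5), so the eigenvalues are -5, -1, 3.
μ=-1: eigenvector (3, 1, -2).
μ=-5: eigenvector (-2, 0, 1).
μ=3: eigenvector (-2, 1, 0).
P = [[3, -2, -2], [1, 0, 1], [-2, 1, 0]], D = diag(-1, -5, 3), P⁻¹ = [[1, 2, 2], [2, 4, 5], [-1, -1, -2]].
T⁴ = P·diag(1, 625, 81)·P⁻¹ = [[-2335, -4832, -5920], [-80, -79, -160], [1248, 2496, 3121]].
The requested entry is -4832.

-4832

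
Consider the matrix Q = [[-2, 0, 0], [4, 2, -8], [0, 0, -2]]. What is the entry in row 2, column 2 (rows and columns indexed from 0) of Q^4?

16

Characteristic polynomial: r^3 + 2r^2 - 4r - 8 = (r - 2)(r + 2)^2, so the eigenvalues are -2, -2, 2.
r=-2: eigenvector (0, 2, 1).
r=2: eigenvector (0, 1, 0).
r=-2: eigenvector (1, -1, 0).
P = [[0, 0, 1], [2, 1, -1], [1, 0, 0]], D = diag(-2, 2, -2), P⁻¹ = [[0, 0, 1], [1, 1, -2], [1, 0, 0]].
Q⁴ = P·diag(16, 16, 16)·P⁻¹ = [[16, 0, 0], [0, 16, 0], [0, 0, 16]].
The requested entry is 16.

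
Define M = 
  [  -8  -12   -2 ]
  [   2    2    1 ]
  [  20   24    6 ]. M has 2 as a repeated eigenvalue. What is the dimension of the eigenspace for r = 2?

1

M − 2I = [[-10, -12, -2], [2, 0, 1], [20, 24, 4]].
This matrix has rank 2, so its null space has dimension 3 − 2 = 1.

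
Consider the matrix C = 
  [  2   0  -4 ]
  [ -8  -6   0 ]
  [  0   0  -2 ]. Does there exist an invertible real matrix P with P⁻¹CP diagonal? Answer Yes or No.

Yes

Characteristic polynomial: p(t) = t^3 + 6t^2 - 4t - 24 = (t - 2)(t + 2)(t + 6).
All 3 eigenvalues are distinct, so C is diagonalizable.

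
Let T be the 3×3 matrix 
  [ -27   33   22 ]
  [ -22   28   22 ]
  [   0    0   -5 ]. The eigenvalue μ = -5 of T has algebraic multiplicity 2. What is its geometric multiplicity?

2

T + 5I = [[-22, 33, 22], [-22, 33, 22], [0, 0, 0]].
This matrix has rank 1, so its null space has dimension 3 − 1 = 2.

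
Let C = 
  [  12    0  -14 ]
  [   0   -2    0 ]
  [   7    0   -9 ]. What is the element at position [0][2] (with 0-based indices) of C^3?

-266

Characteristic polynomial: λ^3 - λ^2 - 16λ - 20 = (λ - 5)(λ + 2)^2, so the eigenvalues are -2, -2, 5.
λ=5: eigenvector (2, 0, 1).
λ=-2: eigenvector (0, 1, 0).
λ=-2: eigenvector (-1, 0, -1).
P = [[2, 0, -1], [0, 1, 0], [1, 0, -1]], D = diag(5, -2, -2), P⁻¹ = [[1, 0, -1], [0, 1, 0], [1, 0, -2]].
C³ = P·diag(125, -8, -8)·P⁻¹ = [[258, 0, -266], [0, -8, 0], [133, 0, -141]].
The requested entry is -266.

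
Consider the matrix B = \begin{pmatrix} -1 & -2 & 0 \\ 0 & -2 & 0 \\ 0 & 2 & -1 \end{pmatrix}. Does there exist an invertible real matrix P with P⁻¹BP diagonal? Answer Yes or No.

Yes

Characteristic polynomial: p(s) = s^3 + 4s^2 + 5s + 2 = (s + 1)^2(s + 2).
s = -1 has algebraic multiplicity 2; rank(B + 1I) = 1, so geometric multiplicity = 2.
Every eigenvalue has geometric = algebraic multiplicity, so B is diagonalizable.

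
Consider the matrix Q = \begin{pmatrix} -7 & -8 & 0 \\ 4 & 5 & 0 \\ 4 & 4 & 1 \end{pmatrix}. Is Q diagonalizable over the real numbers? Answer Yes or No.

Yes

Characteristic polynomial: p(r) = r^3 + r^2 - 5r + 3 = (r - 1)^2(r + 3).
r = 1 has algebraic multiplicity 2; rank(Q − 1I) = 1, so geometric multiplicity = 2.
Every eigenvalue has geometric = algebraic multiplicity, so Q is diagonalizable.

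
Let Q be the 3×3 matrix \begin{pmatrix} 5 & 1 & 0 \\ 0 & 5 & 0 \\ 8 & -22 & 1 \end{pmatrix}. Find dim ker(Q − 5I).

1

Q − 5I = [[0, 1, 0], [0, 0, 0], [8, -22, -4]].
This matrix has rank 2, so its null space has dimension 3 − 2 = 1.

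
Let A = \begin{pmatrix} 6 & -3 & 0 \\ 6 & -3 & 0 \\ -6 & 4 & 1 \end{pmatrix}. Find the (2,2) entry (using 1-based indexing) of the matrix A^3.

-27

Characteristic polynomial: r^3 - 4r^2 + 3r = r(r - 3)(r - 1), so the eigenvalues are 0, 1, 3.
r=0: eigenvector (1, 2, -2).
r=1: eigenvector (0, 0, 1).
r=3: eigenvector (-1, -1, 1).
P = [[1, 0, -1], [2, 0, -1], [-2, 1, 1]], D = diag(0, 1, 3), P⁻¹ = [[-1, 1, 0], [0, 1, 1], [-2, 1, 0]].
A³ = P·diag(0, 1, 27)·P⁻¹ = [[54, -27, 0], [54, -27, 0], [-54, 28, 1]].
The requested entry is -27.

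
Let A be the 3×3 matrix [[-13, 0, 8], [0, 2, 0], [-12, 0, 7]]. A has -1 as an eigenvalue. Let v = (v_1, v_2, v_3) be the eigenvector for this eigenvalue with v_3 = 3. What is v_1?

A + 1I = [[-12, 0, 8], [0, 3, 0], [-12, 0, 8]].
Solving (A + 1I)v = 0 gives the eigenspace spanned by (2, 0, 3).
With v_3 = 3, v = (2, 0, 3), so v_1 = 2.

2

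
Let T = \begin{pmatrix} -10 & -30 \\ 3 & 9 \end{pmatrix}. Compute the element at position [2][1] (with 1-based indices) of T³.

Characteristic polynomial: s^2 + s = s(s + 1), so the eigenvalues are -1, 0.
s=-1: eigenvector (10, -3).
s=0: eigenvector (-3, 1).
P = [[10, -3], [-3, 1]], D = diag(-1, 0), P⁻¹ = [[1, 3], [3, 10]].
T³ = P·diag(-1, 0)·P⁻¹ = [[-10, -30], [3, 9]].
The requested entry is 3.

3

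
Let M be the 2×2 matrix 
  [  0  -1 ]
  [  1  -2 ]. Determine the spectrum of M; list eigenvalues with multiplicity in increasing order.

Characteristic polynomial: p(r) = r^2 + 2r + 1 = (r + 1)^2.
Roots (with multiplicity): -1, -1.

-1, -1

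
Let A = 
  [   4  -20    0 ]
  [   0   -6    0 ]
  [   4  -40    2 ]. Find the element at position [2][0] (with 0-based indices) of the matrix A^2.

24

Characteristic polynomial: μ^3 - 28μ + 48 = (μ - 4)(μ - 2)(μ + 6), so the eigenvalues are -6, 2, 4.
μ=4: eigenvector (1, 0, 2).
μ=-6: eigenvector (2, 1, 4).
μ=2: eigenvector (0, 0, 1).
P = [[1, 2, 0], [0, 1, 0], [2, 4, 1]], D = diag(4, -6, 2), P⁻¹ = [[1, -2, 0], [0, 1, 0], [-2, 0, 1]].
A² = P·diag(16, 36, 4)·P⁻¹ = [[16, 40, 0], [0, 36, 0], [24, 80, 4]].
The requested entry is 24.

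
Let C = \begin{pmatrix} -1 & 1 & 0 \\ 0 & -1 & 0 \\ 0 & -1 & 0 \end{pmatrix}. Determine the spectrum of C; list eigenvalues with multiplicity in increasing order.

Characteristic polynomial: p(μ) = μ^3 + 2μ^2 + μ = μ(μ + 1)^2.
Roots (with multiplicity): -1, -1, 0.

-1, -1, 0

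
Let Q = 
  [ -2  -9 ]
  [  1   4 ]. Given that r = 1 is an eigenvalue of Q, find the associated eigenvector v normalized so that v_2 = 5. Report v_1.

Q − 1I = [[-3, -9], [1, 3]].
Solving (Q − 1I)v = 0 gives the eigenspace spanned by (-15, 5).
With v_2 = 5, v = (-15, 5), so v_1 = -15.

-15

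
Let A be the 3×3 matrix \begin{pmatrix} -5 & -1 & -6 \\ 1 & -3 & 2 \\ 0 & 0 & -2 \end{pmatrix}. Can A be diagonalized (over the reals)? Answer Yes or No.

No

Characteristic polynomial: p(μ) = μ^3 + 10μ^2 + 32μ + 32 = (μ + 2)(μ + 4)^2.
μ = -4 has algebraic multiplicity 2; rank(A + 4I) = 2, so geometric multiplicity = 1.
Geometric multiplicity < algebraic multiplicity, so A is not diagonalizable.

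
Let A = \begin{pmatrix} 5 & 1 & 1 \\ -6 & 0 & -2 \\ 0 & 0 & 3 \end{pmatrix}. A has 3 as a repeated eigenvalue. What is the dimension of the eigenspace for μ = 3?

A − 3I = [[2, 1, 1], [-6, -3, -2], [0, 0, 0]].
This matrix has rank 2, so its null space has dimension 3 − 2 = 1.

1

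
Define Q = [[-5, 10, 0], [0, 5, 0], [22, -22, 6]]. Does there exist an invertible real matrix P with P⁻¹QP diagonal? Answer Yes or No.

Characteristic polynomial: p(s) = s^3 - 6s^2 - 25s + 150 = (s - 6)(s - 5)(s + 5).
All 3 eigenvalues are distinct, so Q is diagonalizable.

Yes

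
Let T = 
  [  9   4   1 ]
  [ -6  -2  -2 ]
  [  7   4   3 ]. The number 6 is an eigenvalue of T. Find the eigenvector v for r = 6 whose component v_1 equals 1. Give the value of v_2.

T − 6I = [[3, 4, 1], [-6, -8, -2], [7, 4, -3]].
Solving (T − 6I)v = 0 gives the eigenspace spanned by (1, -1, 1).
With v_1 = 1, v = (1, -1, 1), so v_2 = -1.

-1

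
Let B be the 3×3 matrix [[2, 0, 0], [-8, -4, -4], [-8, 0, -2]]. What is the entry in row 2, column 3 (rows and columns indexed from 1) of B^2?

Characteristic polynomial: μ^3 + 4μ^2 - 4μ - 16 = (μ - 2)(μ + 2)(μ + 4), so the eigenvalues are -4, -2, 2.
μ=-2: eigenvector (0, -2, 1).
μ=-4: eigenvector (0, 1, 0).
μ=2: eigenvector (1, 0, -2).
P = [[0, 0, 1], [-2, 1, 0], [1, 0, -2]], D = diag(-2, -4, 2), P⁻¹ = [[2, 0, 1], [4, 1, 2], [1, 0, 0]].
B² = P·diag(4, 16, 4)·P⁻¹ = [[4, 0, 0], [48, 16, 24], [0, 0, 4]].
The requested entry is 24.

24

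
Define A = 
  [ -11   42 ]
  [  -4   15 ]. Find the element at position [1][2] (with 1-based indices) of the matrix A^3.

546

Characteristic polynomial: r^2 - 4r + 3 = (r - 3)(r - 1), so the eigenvalues are 1, 3.
r=1: eigenvector (7, 2).
r=3: eigenvector (3, 1).
P = [[7, 3], [2, 1]], D = diag(1, 3), P⁻¹ = [[1, -3], [-2, 7]].
A³ = P·diag(1, 27)·P⁻¹ = [[-155, 546], [-52, 183]].
The requested entry is 546.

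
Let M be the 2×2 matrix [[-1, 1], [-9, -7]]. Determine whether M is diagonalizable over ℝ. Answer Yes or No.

Characteristic polynomial: p(λ) = λ^2 + 8λ + 16 = (λ + 4)^2.
λ = -4 has algebraic multiplicity 2; rank(M + 4I) = 1, so geometric multiplicity = 1.
Geometric multiplicity < algebraic multiplicity, so M is not diagonalizable.

No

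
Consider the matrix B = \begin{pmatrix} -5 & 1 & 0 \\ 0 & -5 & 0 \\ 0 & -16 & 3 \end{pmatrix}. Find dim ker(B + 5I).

1

B + 5I = [[0, 1, 0], [0, 0, 0], [0, -16, 8]].
This matrix has rank 2, so its null space has dimension 3 − 2 = 1.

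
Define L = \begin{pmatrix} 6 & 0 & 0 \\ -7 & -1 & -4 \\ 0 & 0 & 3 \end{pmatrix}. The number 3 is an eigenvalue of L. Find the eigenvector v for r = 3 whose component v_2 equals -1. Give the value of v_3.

1

L − 3I = [[3, 0, 0], [-7, -4, -4], [0, 0, 0]].
Solving (L − 3I)v = 0 gives the eigenspace spanned by (0, -1, 1).
With v_2 = -1, v = (0, -1, 1), so v_3 = 1.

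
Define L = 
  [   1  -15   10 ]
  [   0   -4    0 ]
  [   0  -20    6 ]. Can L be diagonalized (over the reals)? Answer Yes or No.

Characteristic polynomial: p(μ) = μ^3 - 3μ^2 - 22μ + 24 = (μ - 6)(μ - 1)(μ + 4).
All 3 eigenvalues are distinct, so L is diagonalizable.

Yes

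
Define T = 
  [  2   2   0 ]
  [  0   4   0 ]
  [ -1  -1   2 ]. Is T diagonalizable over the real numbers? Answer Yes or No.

Characteristic polynomial: p(s) = s^3 - 8s^2 + 20s - 16 = (s - 4)(s - 2)^2.
s = 2 has algebraic multiplicity 2; rank(T − 2I) = 2, so geometric multiplicity = 1.
Geometric multiplicity < algebraic multiplicity, so T is not diagonalizable.

No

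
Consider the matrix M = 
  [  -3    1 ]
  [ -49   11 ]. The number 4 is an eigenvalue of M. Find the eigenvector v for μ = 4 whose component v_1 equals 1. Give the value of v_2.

M − 4I = [[-7, 1], [-49, 7]].
Solving (M − 4I)v = 0 gives the eigenspace spanned by (1, 7).
With v_1 = 1, v = (1, 7), so v_2 = 7.

7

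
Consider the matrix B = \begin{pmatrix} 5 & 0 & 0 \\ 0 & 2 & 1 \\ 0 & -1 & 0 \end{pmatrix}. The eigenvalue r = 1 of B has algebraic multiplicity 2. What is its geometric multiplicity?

B − 1I = [[4, 0, 0], [0, 1, 1], [0, -1, -1]].
This matrix has rank 2, so its null space has dimension 3 − 2 = 1.

1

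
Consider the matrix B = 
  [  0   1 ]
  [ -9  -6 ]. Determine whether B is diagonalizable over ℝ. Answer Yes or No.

No

Characteristic polynomial: p(λ) = λ^2 + 6λ + 9 = (λ + 3)^2.
λ = -3 has algebraic multiplicity 2; rank(B + 3I) = 1, so geometric multiplicity = 1.
Geometric multiplicity < algebraic multiplicity, so B is not diagonalizable.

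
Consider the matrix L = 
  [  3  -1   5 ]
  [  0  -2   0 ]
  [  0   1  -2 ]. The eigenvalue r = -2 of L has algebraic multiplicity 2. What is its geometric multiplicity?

L + 2I = [[5, -1, 5], [0, 0, 0], [0, 1, 0]].
This matrix has rank 2, so its null space has dimension 3 − 2 = 1.

1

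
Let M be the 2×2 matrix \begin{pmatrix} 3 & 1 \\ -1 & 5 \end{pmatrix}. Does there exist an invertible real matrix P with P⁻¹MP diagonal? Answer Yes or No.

No

Characteristic polynomial: p(r) = r^2 - 8r + 16 = (r - 4)^2.
r = 4 has algebraic multiplicity 2; rank(M − 4I) = 1, so geometric multiplicity = 1.
Geometric multiplicity < algebraic multiplicity, so M is not diagonalizable.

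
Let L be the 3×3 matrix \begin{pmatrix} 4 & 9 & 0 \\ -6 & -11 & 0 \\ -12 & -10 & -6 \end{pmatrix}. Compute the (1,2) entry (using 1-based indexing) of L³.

351

Characteristic polynomial: μ^3 + 13μ^2 + 52μ + 60 = (μ + 2)(μ + 5)(μ + 6), so the eigenvalues are -6, -5, -2.
μ=-2: eigenvector (3, -2, -4).
μ=-5: eigenvector (-1, 1, 2).
μ=-6: eigenvector (0, 0, 1).
P = [[3, -1, 0], [-2, 1, 0], [-4, 2, 1]], D = diag(-2, -5, -6), P⁻¹ = [[1, 1, 0], [2, 3, 0], [0, -2, 1]].
L³ = P·diag(-8, -125, -216)·P⁻¹ = [[226, 351, 0], [-234, -359, 0], [-468, -286, -216]].
The requested entry is 351.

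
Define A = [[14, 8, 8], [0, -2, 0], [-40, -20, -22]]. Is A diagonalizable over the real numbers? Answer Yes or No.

Characteristic polynomial: p(s) = s^3 + 10s^2 + 28s + 24 = (s + 2)^2(s + 6).
s = -2 has algebraic multiplicity 2; rank(A + 2I) = 1, so geometric multiplicity = 2.
Every eigenvalue has geometric = algebraic multiplicity, so A is diagonalizable.

Yes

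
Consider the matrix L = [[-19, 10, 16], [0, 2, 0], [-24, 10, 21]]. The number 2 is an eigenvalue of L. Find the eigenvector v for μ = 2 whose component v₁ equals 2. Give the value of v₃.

L − 2I = [[-21, 10, 16], [0, 0, 0], [-24, 10, 19]].
Solving (L − 2I)v = 0 gives the eigenspace spanned by (2, 1, 2).
With v₁ = 2, v = (2, 1, 2), so v₃ = 2.

2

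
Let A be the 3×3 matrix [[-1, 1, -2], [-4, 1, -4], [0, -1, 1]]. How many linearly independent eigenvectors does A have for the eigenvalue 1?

1

A − 1I = [[-2, 1, -2], [-4, 0, -4], [0, -1, 0]].
This matrix has rank 2, so its null space has dimension 3 − 2 = 1.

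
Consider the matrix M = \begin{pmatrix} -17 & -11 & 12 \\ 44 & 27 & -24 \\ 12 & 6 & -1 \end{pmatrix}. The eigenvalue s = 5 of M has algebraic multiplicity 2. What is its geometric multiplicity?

1

M − 5I = [[-22, -11, 12], [44, 22, -24], [12, 6, -6]].
This matrix has rank 2, so its null space has dimension 3 − 2 = 1.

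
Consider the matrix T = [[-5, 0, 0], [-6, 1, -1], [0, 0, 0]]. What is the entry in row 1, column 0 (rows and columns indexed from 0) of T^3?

-126

Characteristic polynomial: μ^3 + 4μ^2 - 5μ = μ(μ - 1)(μ + 5), so the eigenvalues are -5, 0, 1.
μ=-5: eigenvector (1, 1, 0).
μ=0: eigenvector (0, 1, 1).
μ=1: eigenvector (0, 1, 0).
P = [[1, 0, 0], [1, 1, 1], [0, 1, 0]], D = diag(-5, 0, 1), P⁻¹ = [[1, 0, 0], [0, 0, 1], [-1, 1, -1]].
T³ = P·diag(-125, 0, 1)·P⁻¹ = [[-125, 0, 0], [-126, 1, -1], [0, 0, 0]].
The requested entry is -126.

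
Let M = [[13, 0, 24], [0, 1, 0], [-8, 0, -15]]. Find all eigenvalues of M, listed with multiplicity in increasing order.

Characteristic polynomial: p(s) = s^3 + s^2 - 5s + 3 = (s - 1)^2(s + 3).
Roots (with multiplicity): -3, 1, 1.

-3, 1, 1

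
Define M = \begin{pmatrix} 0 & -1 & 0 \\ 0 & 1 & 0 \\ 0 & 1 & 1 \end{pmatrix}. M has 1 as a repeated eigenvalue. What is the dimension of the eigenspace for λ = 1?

1

M − 1I = [[-1, -1, 0], [0, 0, 0], [0, 1, 0]].
This matrix has rank 2, so its null space has dimension 3 − 2 = 1.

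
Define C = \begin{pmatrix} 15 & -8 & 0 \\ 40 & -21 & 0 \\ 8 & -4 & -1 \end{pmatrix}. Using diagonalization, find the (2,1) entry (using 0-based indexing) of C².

Characteristic polynomial: r^3 + 7r^2 + 11r + 5 = (r + 1)^2(r + 5), so the eigenvalues are -5, -1, -1.
r=-1: eigenvector (1, 2, 0).
r=-5: eigenvector (2, 5, 1).
r=-1: eigenvector (2, 4, 1).
P = [[1, 2, 2], [2, 5, 4], [0, 1, 1]], D = diag(-1, -5, -1), P⁻¹ = [[1, 0, -2], [-2, 1, 0], [2, -1, 1]].
C² = P·diag(1, 25, 1)·P⁻¹ = [[-95, 48, 0], [-240, 121, 0], [-48, 24, 1]].
The requested entry is 24.

24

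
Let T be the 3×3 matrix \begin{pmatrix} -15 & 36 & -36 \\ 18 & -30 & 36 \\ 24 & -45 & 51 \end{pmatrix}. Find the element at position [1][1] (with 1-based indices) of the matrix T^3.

-135

Characteristic polynomial: μ^3 - 6μ^2 - 9μ + 54 = (μ - 6)(μ - 3)(μ + 3), so the eigenvalues are -3, 3, 6.
μ=-3: eigenvector (3, -2, -3).
μ=6: eigenvector (0, 1, 1).
μ=3: eigenvector (-2, 0, 1).
P = [[3, 0, -2], [-2, 1, 0], [-3, 1, 1]], D = diag(-3, 6, 3), P⁻¹ = [[1, -2, 2], [2, -3, 4], [1, -3, 3]].
T³ = P·diag(-27, 216, 27)·P⁻¹ = [[-135, 324, -324], [486, -756, 972], [540, -891, 1107]].
The requested entry is -135.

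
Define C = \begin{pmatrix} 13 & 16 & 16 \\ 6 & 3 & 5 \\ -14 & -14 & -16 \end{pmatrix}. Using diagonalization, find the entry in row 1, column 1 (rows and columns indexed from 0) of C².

Characteristic polynomial: λ^3 - 19λ - 30 = (λ - 5)(λ + 2)(λ + 3), so the eigenvalues are -3, -2, 5.
λ=-3: eigenvector (1, -1, 0).
λ=-2: eigenvector (0, -1, 1).
λ=5: eigenvector (2, 1, -2).
P = [[1, 0, 2], [-1, -1, 1], [0, 1, -2]], D = diag(-3, -2, 5), P⁻¹ = [[-1, -2, -2], [2, 2, 3], [1, 1, 1]].
C² = P·diag(9, 4, 25)·P⁻¹ = [[41, 32, 32], [26, 35, 31], [-42, -42, -38]].
The requested entry is 35.

35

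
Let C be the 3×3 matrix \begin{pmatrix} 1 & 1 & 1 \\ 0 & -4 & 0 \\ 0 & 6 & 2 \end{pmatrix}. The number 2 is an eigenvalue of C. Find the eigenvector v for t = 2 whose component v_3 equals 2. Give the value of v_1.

2

C − 2I = [[-1, 1, 1], [0, -6, 0], [0, 6, 0]].
Solving (C − 2I)v = 0 gives the eigenspace spanned by (2, 0, 2).
With v_3 = 2, v = (2, 0, 2), so v_1 = 2.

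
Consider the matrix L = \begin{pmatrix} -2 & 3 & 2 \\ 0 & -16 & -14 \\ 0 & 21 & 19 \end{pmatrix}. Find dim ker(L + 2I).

L + 2I = [[0, 3, 2], [0, -14, -14], [0, 21, 21]].
This matrix has rank 2, so its null space has dimension 3 − 2 = 1.

1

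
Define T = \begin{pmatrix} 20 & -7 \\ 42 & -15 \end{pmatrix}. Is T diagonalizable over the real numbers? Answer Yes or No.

Yes

Characteristic polynomial: p(r) = r^2 - 5r - 6 = (r - 6)(r + 1).
All 2 eigenvalues are distinct, so T is diagonalizable.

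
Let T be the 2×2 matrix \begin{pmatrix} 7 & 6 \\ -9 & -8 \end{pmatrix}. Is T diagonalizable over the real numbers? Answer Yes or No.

Characteristic polynomial: p(λ) = λ^2 + λ - 2 = (λ - 1)(λ + 2).
All 2 eigenvalues are distinct, so T is diagonalizable.

Yes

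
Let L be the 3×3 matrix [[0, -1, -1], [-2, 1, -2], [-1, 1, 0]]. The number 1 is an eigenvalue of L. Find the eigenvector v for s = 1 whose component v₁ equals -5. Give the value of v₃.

L − 1I = [[-1, -1, -1], [-2, 0, -2], [-1, 1, -1]].
Solving (L − 1I)v = 0 gives the eigenspace spanned by (-5, 0, 5).
With v₁ = -5, v = (-5, 0, 5), so v₃ = 5.

5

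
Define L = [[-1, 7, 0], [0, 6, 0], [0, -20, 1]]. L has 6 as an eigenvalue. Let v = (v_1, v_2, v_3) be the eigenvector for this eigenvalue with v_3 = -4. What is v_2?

1

L − 6I = [[-7, 7, 0], [0, 0, 0], [0, -20, -5]].
Solving (L − 6I)v = 0 gives the eigenspace spanned by (1, 1, -4).
With v_3 = -4, v = (1, 1, -4), so v_2 = 1.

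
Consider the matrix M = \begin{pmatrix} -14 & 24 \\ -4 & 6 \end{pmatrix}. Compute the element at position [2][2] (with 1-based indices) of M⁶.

-93120

Characteristic polynomial: r^2 + 8r + 12 = (r + 2)(r + 6), so the eigenvalues are -6, -2.
r=-6: eigenvector (3, 1).
r=-2: eigenvector (2, 1).
P = [[3, 2], [1, 1]], D = diag(-6, -2), P⁻¹ = [[1, -2], [-1, 3]].
M⁶ = P·diag(46656, 64)·P⁻¹ = [[139840, -279552], [46592, -93120]].
The requested entry is -93120.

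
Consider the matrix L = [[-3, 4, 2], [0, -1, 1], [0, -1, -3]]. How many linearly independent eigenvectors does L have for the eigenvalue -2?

1

L + 2I = [[-1, 4, 2], [0, 1, 1], [0, -1, -1]].
This matrix has rank 2, so its null space has dimension 3 − 2 = 1.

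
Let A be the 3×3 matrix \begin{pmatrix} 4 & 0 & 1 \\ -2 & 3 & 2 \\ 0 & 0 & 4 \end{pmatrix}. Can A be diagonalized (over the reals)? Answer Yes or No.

No

Characteristic polynomial: p(μ) = μ^3 - 11μ^2 + 40μ - 48 = (μ - 4)^2(μ - 3).
μ = 4 has algebraic multiplicity 2; rank(A − 4I) = 2, so geometric multiplicity = 1.
Geometric multiplicity < algebraic multiplicity, so A is not diagonalizable.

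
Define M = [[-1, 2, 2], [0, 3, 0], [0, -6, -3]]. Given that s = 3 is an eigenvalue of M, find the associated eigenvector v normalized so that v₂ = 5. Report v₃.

-5

M − 3I = [[-4, 2, 2], [0, 0, 0], [0, -6, -6]].
Solving (M − 3I)v = 0 gives the eigenspace spanned by (0, 5, -5).
With v₂ = 5, v = (0, 5, -5), so v₃ = -5.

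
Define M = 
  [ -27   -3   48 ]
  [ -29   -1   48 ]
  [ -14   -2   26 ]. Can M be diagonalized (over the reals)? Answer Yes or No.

No

Characteristic polynomial: p(r) = r^3 + 2r^2 - 20r + 24 = (r - 2)^2(r + 6).
r = 2 has algebraic multiplicity 2; rank(M − 2I) = 2, so geometric multiplicity = 1.
Geometric multiplicity < algebraic multiplicity, so M is not diagonalizable.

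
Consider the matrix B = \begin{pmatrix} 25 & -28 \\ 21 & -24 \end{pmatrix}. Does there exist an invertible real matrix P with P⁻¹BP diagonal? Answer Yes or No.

Characteristic polynomial: p(r) = r^2 - r - 12 = (r - 4)(r + 3).
All 2 eigenvalues are distinct, so B is diagonalizable.

Yes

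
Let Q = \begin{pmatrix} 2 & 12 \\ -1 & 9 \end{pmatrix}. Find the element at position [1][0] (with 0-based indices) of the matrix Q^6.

-31031

Characteristic polynomial: λ^2 - 11λ + 30 = (λ - 6)(λ - 5), so the eigenvalues are 5, 6.
λ=5: eigenvector (4, 1).
λ=6: eigenvector (3, 1).
P = [[4, 3], [1, 1]], D = diag(5, 6), P⁻¹ = [[1, -3], [-1, 4]].
Q⁶ = P·diag(15625, 46656)·P⁻¹ = [[-77468, 372372], [-31031, 139749]].
The requested entry is -31031.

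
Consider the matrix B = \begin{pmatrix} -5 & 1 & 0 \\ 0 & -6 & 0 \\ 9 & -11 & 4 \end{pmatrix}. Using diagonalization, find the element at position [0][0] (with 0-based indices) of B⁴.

625

Characteristic polynomial: s^3 + 7s^2 - 14s - 120 = (s - 4)(s + 5)(s + 6), so the eigenvalues are -6, -5, 4.
s=4: eigenvector (0, 0, 1).
s=-6: eigenvector (-1, 1, 2).
s=-5: eigenvector (1, 0, -1).
P = [[0, -1, 1], [0, 1, 0], [1, 2, -1]], D = diag(4, -6, -5), P⁻¹ = [[1, -1, 1], [0, 1, 0], [1, 1, 0]].
B⁴ = P·diag(256, 1296, 625)·P⁻¹ = [[625, -671, 0], [0, 1296, 0], [-369, 1711, 256]].
The requested entry is 625.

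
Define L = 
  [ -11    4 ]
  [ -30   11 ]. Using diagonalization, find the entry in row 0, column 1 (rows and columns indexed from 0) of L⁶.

0

Characteristic polynomial: λ^2 - 1 = (λ - 1)(λ + 1), so the eigenvalues are -1, 1.
λ=-1: eigenvector (-2, -5).
λ=1: eigenvector (1, 3).
P = [[-2, 1], [-5, 3]], D = diag(-1, 1), P⁻¹ = [[-3, 1], [-5, 2]].
L⁶ = P·diag(1, 1)·P⁻¹ = [[1, 0], [0, 1]].
The requested entry is 0.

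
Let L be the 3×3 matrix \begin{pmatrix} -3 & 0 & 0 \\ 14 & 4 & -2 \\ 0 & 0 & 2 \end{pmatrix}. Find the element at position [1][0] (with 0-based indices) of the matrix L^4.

350

Characteristic polynomial: s^3 - 3s^2 - 10s + 24 = (s - 4)(s - 2)(s + 3), so the eigenvalues are -3, 2, 4.
s=-3: eigenvector (1, -2, 0).
s=4: eigenvector (0, 1, 0).
s=2: eigenvector (0, 1, 1).
P = [[1, 0, 0], [-2, 1, 1], [0, 0, 1]], D = diag(-3, 4, 2), P⁻¹ = [[1, 0, 0], [2, 1, -1], [0, 0, 1]].
L⁴ = P·diag(81, 256, 16)·P⁻¹ = [[81, 0, 0], [350, 256, -240], [0, 0, 16]].
The requested entry is 350.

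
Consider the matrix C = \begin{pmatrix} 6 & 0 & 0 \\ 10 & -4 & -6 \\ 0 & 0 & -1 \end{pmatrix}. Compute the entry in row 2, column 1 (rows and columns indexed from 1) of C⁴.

1040

Characteristic polynomial: μ^3 - μ^2 - 26μ - 24 = (μ - 6)(μ + 1)(μ + 4), so the eigenvalues are -4, -1, 6.
μ=6: eigenvector (1, 1, 0).
μ=-4: eigenvector (0, 1, 0).
μ=-1: eigenvector (0, -2, 1).
P = [[1, 0, 0], [1, 1, -2], [0, 0, 1]], D = diag(6, -4, -1), P⁻¹ = [[1, 0, 0], [-1, 1, 2], [0, 0, 1]].
C⁴ = P·diag(1296, 256, 1)·P⁻¹ = [[1296, 0, 0], [1040, 256, 510], [0, 0, 1]].
The requested entry is 1040.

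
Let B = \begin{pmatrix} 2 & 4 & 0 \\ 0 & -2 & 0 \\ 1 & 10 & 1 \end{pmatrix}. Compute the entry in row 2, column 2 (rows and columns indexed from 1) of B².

Characteristic polynomial: t^3 - t^2 - 4t + 4 = (t - 2)(t - 1)(t + 2), so the eigenvalues are -2, 1, 2.
t=2: eigenvector (1, 0, 1).
t=1: eigenvector (0, 0, 1).
t=-2: eigenvector (-1, 1, -3).
P = [[1, 0, -1], [0, 0, 1], [1, 1, -3]], D = diag(2, 1, -2), P⁻¹ = [[1, 1, 0], [-1, 2, 1], [0, 1, 0]].
B² = P·diag(4, 1, 4)·P⁻¹ = [[4, 0, 0], [0, 4, 0], [3, -6, 1]].
The requested entry is 4.

4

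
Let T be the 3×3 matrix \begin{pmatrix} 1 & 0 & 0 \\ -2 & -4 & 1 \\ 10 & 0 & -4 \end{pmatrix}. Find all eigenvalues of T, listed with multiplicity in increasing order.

-4, -4, 1

Characteristic polynomial: p(μ) = μ^3 + 7μ^2 + 8μ - 16 = (μ - 1)(μ + 4)^2.
Roots (with multiplicity): -4, -4, 1.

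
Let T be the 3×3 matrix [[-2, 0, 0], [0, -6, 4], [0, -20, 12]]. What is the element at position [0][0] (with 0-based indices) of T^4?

Characteristic polynomial: λ^3 - 4λ^2 - 4λ + 16 = (λ - 4)(λ - 2)(λ + 2), so the eigenvalues are -2, 2, 4.
λ=-2: eigenvector (1, 0, 0).
λ=2: eigenvector (0, 1, 2).
λ=4: eigenvector (0, 2, 5).
P = [[1, 0, 0], [0, 1, 2], [0, 2, 5]], D = diag(-2, 2, 4), P⁻¹ = [[1, 0, 0], [0, 5, -2], [0, -2, 1]].
T⁴ = P·diag(16, 16, 256)·P⁻¹ = [[16, 0, 0], [0, -944, 480], [0, -2400, 1216]].
The requested entry is 16.

16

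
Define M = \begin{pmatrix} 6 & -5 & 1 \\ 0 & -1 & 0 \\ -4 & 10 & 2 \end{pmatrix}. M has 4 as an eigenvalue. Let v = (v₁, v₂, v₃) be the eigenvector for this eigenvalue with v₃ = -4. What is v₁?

M − 4I = [[2, -5, 1], [0, -5, 0], [-4, 10, -2]].
Solving (M − 4I)v = 0 gives the eigenspace spanned by (2, 0, -4).
With v₃ = -4, v = (2, 0, -4), so v₁ = 2.

2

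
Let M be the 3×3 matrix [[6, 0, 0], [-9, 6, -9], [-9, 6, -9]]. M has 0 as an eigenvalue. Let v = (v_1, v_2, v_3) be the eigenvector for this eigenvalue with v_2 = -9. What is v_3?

M = [[6, 0, 0], [-9, 6, -9], [-9, 6, -9]].
Solving (M)v = 0 gives the eigenspace spanned by (0, -9, -6).
With v_2 = -9, v = (0, -9, -6), so v_3 = -6.

-6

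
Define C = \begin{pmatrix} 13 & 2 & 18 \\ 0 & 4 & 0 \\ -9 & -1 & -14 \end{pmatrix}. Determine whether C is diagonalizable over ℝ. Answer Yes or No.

Characteristic polynomial: p(λ) = λ^3 - 3λ^2 - 24λ + 80 = (λ - 4)^2(λ + 5).
λ = 4 has algebraic multiplicity 2; rank(C − 4I) = 2, so geometric multiplicity = 1.
Geometric multiplicity < algebraic multiplicity, so C is not diagonalizable.

No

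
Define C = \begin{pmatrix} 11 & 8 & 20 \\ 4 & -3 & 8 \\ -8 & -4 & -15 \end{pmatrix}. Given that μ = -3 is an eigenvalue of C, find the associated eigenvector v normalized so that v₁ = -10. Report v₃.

5

C + 3I = [[14, 8, 20], [4, 0, 8], [-8, -4, -12]].
Solving (C + 3I)v = 0 gives the eigenspace spanned by (-10, 5, 5).
With v₁ = -10, v = (-10, 5, 5), so v₃ = 5.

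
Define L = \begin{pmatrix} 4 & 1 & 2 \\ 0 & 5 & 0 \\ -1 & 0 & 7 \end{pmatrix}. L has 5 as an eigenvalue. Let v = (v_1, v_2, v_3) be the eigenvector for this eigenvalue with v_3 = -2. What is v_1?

-4

L − 5I = [[-1, 1, 2], [0, 0, 0], [-1, 0, 2]].
Solving (L − 5I)v = 0 gives the eigenspace spanned by (-4, 0, -2).
With v_3 = -2, v = (-4, 0, -2), so v_1 = -4.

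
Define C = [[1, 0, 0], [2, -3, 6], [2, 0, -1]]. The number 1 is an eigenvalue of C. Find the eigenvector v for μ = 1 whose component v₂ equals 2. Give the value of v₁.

1

C − 1I = [[0, 0, 0], [2, -4, 6], [2, 0, -2]].
Solving (C − 1I)v = 0 gives the eigenspace spanned by (1, 2, 1).
With v₂ = 2, v = (1, 2, 1), so v₁ = 1.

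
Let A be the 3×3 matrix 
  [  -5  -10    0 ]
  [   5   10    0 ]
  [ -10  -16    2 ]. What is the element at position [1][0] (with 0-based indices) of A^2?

Characteristic polynomial: s^3 - 7s^2 + 10s = s(s - 5)(s - 2), so the eigenvalues are 0, 2, 5.
s=5: eigenvector (1, -1, 2).
s=2: eigenvector (0, 0, 1).
s=0: eigenvector (2, -1, 2).
P = [[1, 0, 2], [-1, 0, -1], [2, 1, 2]], D = diag(5, 2, 0), P⁻¹ = [[-1, -2, 0], [0, 2, 1], [1, 1, 0]].
A² = P·diag(25, 4, 0)·P⁻¹ = [[-25, -50, 0], [25, 50, 0], [-50, -92, 4]].
The requested entry is 25.

25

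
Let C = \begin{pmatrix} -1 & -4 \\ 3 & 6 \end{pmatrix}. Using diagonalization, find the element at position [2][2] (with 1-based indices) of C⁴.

276

Characteristic polynomial: r^2 - 5r + 6 = (r - 3)(r - 2), so the eigenvalues are 2, 3.
r=3: eigenvector (-1, 1).
r=2: eigenvector (4, -3).
P = [[-1, 4], [1, -3]], D = diag(3, 2), P⁻¹ = [[3, 4], [1, 1]].
C⁴ = P·diag(81, 16)·P⁻¹ = [[-179, -260], [195, 276]].
The requested entry is 276.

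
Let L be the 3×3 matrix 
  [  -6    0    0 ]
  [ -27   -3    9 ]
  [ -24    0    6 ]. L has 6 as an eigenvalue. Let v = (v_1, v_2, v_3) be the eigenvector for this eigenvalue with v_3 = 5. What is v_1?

0

L − 6I = [[-12, 0, 0], [-27, -9, 9], [-24, 0, 0]].
Solving (L − 6I)v = 0 gives the eigenspace spanned by (0, 5, 5).
With v_3 = 5, v = (0, 5, 5), so v_1 = 0.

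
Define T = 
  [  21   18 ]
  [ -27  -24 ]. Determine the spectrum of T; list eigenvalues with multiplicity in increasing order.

-6, 3

Characteristic polynomial: p(r) = r^2 + 3r - 18 = (r - 3)(r + 6).
Roots (with multiplicity): -6, 3.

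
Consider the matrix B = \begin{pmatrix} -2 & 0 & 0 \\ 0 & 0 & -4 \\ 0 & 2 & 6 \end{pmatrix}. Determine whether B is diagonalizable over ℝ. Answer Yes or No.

Yes

Characteristic polynomial: p(μ) = μ^3 - 4μ^2 - 4μ + 16 = (μ - 4)(μ - 2)(μ + 2).
All 3 eigenvalues are distinct, so B is diagonalizable.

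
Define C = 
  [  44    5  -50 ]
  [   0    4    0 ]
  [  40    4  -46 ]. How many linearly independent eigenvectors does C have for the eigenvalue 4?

1

C − 4I = [[40, 5, -50], [0, 0, 0], [40, 4, -50]].
This matrix has rank 2, so its null space has dimension 3 − 2 = 1.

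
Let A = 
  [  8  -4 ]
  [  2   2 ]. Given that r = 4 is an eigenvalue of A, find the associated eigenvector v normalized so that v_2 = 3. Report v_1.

A − 4I = [[4, -4], [2, -2]].
Solving (A − 4I)v = 0 gives the eigenspace spanned by (3, 3).
With v_2 = 3, v = (3, 3), so v_1 = 3.

3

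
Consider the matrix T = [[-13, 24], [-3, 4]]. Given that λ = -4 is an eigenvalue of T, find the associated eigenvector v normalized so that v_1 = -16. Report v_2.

-6

T + 4I = [[-9, 24], [-3, 8]].
Solving (T + 4I)v = 0 gives the eigenspace spanned by (-16, -6).
With v_1 = -16, v = (-16, -6), so v_2 = -6.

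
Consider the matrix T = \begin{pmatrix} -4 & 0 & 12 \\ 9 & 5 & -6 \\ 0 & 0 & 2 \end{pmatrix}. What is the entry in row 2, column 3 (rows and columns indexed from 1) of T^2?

66

Characteristic polynomial: r^3 - 3r^2 - 18r + 40 = (r - 5)(r - 2)(r + 4), so the eigenvalues are -4, 2, 5.
r=-4: eigenvector (1, -1, 0).
r=5: eigenvector (0, 1, 0).
r=2: eigenvector (2, -4, 1).
P = [[1, 0, 2], [-1, 1, -4], [0, 0, 1]], D = diag(-4, 5, 2), P⁻¹ = [[1, 0, -2], [1, 1, 2], [0, 0, 1]].
T² = P·diag(16, 25, 4)·P⁻¹ = [[16, 0, -24], [9, 25, 66], [0, 0, 4]].
The requested entry is 66.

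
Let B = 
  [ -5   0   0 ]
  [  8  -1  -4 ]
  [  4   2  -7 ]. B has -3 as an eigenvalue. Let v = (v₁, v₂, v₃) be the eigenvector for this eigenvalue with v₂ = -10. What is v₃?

-5

B + 3I = [[-2, 0, 0], [8, 2, -4], [4, 2, -4]].
Solving (B + 3I)v = 0 gives the eigenspace spanned by (0, -10, -5).
With v₂ = -10, v = (0, -10, -5), so v₃ = -5.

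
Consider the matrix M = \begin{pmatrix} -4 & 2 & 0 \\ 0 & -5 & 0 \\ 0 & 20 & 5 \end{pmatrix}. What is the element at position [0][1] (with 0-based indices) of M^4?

Characteristic polynomial: λ^3 + 4λ^2 - 25λ - 100 = (λ - 5)(λ + 4)(λ + 5), so the eigenvalues are -5, -4, 5.
λ=-4: eigenvector (1, 0, 0).
λ=5: eigenvector (0, 0, 1).
λ=-5: eigenvector (-2, 1, -2).
P = [[1, 0, -2], [0, 0, 1], [0, 1, -2]], D = diag(-4, 5, -5), P⁻¹ = [[1, 2, 0], [0, 2, 1], [0, 1, 0]].
M⁴ = P·diag(256, 625, 625)·P⁻¹ = [[256, -738, 0], [0, 625, 0], [0, 0, 625]].
The requested entry is -738.

-738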